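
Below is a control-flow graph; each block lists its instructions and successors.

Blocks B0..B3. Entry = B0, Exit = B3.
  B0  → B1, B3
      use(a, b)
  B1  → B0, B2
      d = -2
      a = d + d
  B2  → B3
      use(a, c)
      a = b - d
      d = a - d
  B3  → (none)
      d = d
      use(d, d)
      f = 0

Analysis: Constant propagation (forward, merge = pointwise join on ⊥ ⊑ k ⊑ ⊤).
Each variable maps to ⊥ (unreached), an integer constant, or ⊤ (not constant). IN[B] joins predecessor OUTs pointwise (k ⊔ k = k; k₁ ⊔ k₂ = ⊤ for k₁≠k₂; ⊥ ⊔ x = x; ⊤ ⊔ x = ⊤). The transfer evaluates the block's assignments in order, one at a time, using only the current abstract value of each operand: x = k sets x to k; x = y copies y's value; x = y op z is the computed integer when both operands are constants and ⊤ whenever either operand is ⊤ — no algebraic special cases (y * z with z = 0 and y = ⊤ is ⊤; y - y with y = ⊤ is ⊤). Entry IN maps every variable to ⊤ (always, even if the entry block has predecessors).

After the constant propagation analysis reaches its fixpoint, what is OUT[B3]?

Answer: {a: ⊤, b: ⊤, c: ⊤, d: ⊤, e: ⊤, f: 0}

Trace:
Fixpoint table:
  B0: | IN=(all ⊤) | OUT=(all ⊤)
  B1: | IN=(all ⊤) | OUT={a:-4, d:-2; rest ⊤}
  B2: | IN={a:-4, d:-2; rest ⊤} | OUT=(all ⊤)
  B3: | IN=(all ⊤) | OUT={f:0; rest ⊤}

Merge at B3: IN[B3] = OUT[B0] ⊔ OUT[B2] = {a: ⊤, b: ⊤, c: ⊤, d: ⊤, e: ⊤, f: ⊤}
Applying B3's transfer function to that IN value gives OUT[B3] (row B3 above).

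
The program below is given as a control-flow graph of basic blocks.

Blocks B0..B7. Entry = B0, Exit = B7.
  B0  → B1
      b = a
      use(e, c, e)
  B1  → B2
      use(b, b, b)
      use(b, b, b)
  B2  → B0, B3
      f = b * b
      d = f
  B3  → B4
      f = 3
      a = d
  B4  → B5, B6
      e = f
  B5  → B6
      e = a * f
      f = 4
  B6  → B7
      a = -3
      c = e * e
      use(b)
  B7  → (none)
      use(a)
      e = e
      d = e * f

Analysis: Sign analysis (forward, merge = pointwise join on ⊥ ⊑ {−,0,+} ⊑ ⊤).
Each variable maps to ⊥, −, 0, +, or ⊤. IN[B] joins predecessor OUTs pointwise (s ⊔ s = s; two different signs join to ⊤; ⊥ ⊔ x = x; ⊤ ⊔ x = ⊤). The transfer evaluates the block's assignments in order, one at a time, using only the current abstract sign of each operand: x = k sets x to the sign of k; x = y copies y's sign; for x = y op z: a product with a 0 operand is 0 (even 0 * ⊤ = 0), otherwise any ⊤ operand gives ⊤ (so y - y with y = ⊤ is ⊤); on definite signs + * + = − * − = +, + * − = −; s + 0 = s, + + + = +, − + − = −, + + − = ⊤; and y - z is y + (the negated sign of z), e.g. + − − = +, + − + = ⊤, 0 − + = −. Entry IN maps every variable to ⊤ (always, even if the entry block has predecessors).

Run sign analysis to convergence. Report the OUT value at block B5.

Answer: {a: ⊤, b: ⊤, c: ⊤, d: ⊤, e: ⊤, f: +}

Trace:
Per-block solution:
  B0:   IN=(all ⊤)   OUT=(all ⊤)
  B1:   IN=(all ⊤)   OUT=(all ⊤)
  B2:   IN=(all ⊤)   OUT=(all ⊤)
  B3:   IN=(all ⊤)   OUT={f:+; rest ⊤}
  B4:   IN={f:+; rest ⊤}   OUT={e:+, f:+; rest ⊤}
  B5:   IN={e:+, f:+; rest ⊤}   OUT={f:+; rest ⊤}
  B6:   IN={f:+; rest ⊤}   OUT={a:-, f:+; rest ⊤}
  B7:   IN={a:-, f:+; rest ⊤}   OUT={a:-, f:+; rest ⊤}

Merge at B5: IN[B5] = OUT[B4] = {a: ⊤, b: ⊤, c: ⊤, d: ⊤, e: +, f: +}
Applying B5's transfer function to that IN value gives OUT[B5] (row B5 above).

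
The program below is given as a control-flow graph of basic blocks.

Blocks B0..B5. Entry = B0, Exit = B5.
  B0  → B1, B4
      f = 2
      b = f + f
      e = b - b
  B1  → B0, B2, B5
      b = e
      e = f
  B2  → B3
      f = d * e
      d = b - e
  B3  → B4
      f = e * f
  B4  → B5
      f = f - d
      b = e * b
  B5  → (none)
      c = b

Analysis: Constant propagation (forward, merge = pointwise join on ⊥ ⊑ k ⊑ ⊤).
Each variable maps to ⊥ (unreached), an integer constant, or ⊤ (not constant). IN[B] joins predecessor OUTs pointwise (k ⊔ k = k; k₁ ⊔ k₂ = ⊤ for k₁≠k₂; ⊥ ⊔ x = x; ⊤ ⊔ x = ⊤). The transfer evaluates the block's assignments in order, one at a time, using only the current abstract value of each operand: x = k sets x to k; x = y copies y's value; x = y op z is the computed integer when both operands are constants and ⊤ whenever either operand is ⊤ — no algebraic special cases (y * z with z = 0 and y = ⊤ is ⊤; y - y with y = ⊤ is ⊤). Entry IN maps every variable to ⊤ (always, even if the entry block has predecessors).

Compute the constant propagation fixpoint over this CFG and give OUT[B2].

Answer: {a: ⊤, b: 0, c: ⊤, d: -2, e: 2, f: ⊤}

Trace:
Per-block solution:
  B0: | IN=(all ⊤) | OUT={b:4, e:0, f:2; rest ⊤}
  B1: | IN={b:4, e:0, f:2; rest ⊤} | OUT={b:0, e:2, f:2; rest ⊤}
  B2: | IN={b:0, e:2, f:2; rest ⊤} | OUT={b:0, d:-2, e:2; rest ⊤}
  B3: | IN={b:0, d:-2, e:2; rest ⊤} | OUT={b:0, d:-2, e:2; rest ⊤}
  B4: | IN=(all ⊤) | OUT=(all ⊤)
  B5: | IN=(all ⊤) | OUT=(all ⊤)

Merge at B2: IN[B2] = OUT[B1] = {a: ⊤, b: 0, c: ⊤, d: ⊤, e: 2, f: 2}
Applying B2's transfer function to that IN value gives OUT[B2] (row B2 above).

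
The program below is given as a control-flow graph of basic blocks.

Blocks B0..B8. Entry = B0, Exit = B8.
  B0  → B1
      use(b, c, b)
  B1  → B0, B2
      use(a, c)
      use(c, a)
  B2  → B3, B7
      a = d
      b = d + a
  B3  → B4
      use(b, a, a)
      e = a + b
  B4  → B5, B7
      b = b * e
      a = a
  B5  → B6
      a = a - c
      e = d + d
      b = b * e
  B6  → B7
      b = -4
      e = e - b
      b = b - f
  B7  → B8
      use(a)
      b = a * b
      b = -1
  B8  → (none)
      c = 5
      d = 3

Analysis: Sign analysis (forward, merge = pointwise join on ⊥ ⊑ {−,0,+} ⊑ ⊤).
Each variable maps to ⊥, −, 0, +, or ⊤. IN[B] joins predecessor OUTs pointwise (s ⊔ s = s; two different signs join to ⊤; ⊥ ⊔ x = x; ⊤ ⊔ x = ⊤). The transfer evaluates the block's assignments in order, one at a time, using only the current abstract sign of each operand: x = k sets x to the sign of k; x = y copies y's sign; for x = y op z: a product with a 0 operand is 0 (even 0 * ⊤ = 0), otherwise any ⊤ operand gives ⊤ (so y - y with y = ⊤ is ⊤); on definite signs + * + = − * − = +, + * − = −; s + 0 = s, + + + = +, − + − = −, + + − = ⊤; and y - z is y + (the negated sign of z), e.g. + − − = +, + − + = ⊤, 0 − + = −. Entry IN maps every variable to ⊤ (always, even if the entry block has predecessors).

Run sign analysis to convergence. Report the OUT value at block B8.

Answer: {a: ⊤, b: -, c: +, d: +, e: ⊤, f: ⊤}

Trace:
Per-block solution:
  B0: | IN=(all ⊤) | OUT=(all ⊤)
  B1: | IN=(all ⊤) | OUT=(all ⊤)
  B2: | IN=(all ⊤) | OUT=(all ⊤)
  B3: | IN=(all ⊤) | OUT=(all ⊤)
  B4: | IN=(all ⊤) | OUT=(all ⊤)
  B5: | IN=(all ⊤) | OUT=(all ⊤)
  B6: | IN=(all ⊤) | OUT=(all ⊤)
  B7: | IN=(all ⊤) | OUT={b:-; rest ⊤}
  B8: | IN={b:-; rest ⊤} | OUT={b:-, c:+, d:+; rest ⊤}

Merge at B8: IN[B8] = OUT[B7] = {a: ⊤, b: -, c: ⊤, d: ⊤, e: ⊤, f: ⊤}
Applying B8's transfer function to that IN value gives OUT[B8] (row B8 above).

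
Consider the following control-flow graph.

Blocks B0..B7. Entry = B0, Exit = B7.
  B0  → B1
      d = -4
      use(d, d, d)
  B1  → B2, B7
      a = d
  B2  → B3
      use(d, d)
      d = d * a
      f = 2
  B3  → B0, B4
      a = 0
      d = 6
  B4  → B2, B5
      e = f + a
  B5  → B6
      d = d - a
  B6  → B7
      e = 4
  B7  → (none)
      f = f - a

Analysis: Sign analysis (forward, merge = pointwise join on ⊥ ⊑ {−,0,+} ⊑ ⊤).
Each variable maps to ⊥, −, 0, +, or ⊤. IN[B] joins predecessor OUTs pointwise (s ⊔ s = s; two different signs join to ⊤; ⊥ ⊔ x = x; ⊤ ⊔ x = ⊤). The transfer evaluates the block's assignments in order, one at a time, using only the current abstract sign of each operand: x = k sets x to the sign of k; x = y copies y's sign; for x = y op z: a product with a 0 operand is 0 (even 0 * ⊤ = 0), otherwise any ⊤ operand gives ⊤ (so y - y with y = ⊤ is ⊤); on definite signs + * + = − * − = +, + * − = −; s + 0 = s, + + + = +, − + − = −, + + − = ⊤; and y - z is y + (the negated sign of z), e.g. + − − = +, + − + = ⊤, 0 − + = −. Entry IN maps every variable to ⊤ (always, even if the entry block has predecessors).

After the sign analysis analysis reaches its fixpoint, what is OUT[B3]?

Answer: {a: 0, b: ⊤, c: ⊤, d: +, e: ⊤, f: +}

Working:
Fixpoint table:
  B0: | IN=(all ⊤) | OUT={d:-; rest ⊤}
  B1: | IN={d:-; rest ⊤} | OUT={a:-, d:-; rest ⊤}
  B2: | IN=(all ⊤) | OUT={f:+; rest ⊤}
  B3: | IN={f:+; rest ⊤} | OUT={a:0, d:+, f:+; rest ⊤}
  B4: | IN={a:0, d:+, f:+; rest ⊤} | OUT={a:0, d:+, e:+, f:+; rest ⊤}
  B5: | IN={a:0, d:+, e:+, f:+; rest ⊤} | OUT={a:0, d:+, e:+, f:+; rest ⊤}
  B6: | IN={a:0, d:+, e:+, f:+; rest ⊤} | OUT={a:0, d:+, e:+, f:+; rest ⊤}
  B7: | IN=(all ⊤) | OUT=(all ⊤)

Merge at B3: IN[B3] = OUT[B2] = {a: ⊤, b: ⊤, c: ⊤, d: ⊤, e: ⊤, f: +}
Applying B3's transfer function to that IN value gives OUT[B3] (row B3 above).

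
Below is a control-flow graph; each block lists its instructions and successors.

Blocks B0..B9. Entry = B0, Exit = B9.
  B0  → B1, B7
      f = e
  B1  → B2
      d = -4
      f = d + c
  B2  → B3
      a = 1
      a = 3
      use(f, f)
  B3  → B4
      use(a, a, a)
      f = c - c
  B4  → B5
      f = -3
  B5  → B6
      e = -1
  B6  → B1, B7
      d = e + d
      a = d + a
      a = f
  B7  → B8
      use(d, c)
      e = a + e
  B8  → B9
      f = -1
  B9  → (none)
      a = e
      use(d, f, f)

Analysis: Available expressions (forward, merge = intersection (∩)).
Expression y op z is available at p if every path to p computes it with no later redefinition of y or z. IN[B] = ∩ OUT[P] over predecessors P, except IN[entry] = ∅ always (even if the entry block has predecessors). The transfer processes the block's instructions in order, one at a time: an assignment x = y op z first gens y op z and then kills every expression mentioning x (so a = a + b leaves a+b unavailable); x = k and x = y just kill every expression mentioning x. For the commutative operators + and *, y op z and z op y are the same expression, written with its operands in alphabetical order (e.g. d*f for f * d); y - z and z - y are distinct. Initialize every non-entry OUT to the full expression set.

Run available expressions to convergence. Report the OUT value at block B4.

Per-block solution:
  B0: | IN={} | OUT={}
  B1: | IN={} | OUT={c+d}
  B2: | IN={c+d} | OUT={c+d}
  B3: | IN={c+d} | OUT={c+d, c-c}
  B4: | IN={c+d, c-c} | OUT={c+d, c-c}
  B5: | IN={c+d, c-c} | OUT={c+d, c-c}
  B6: | IN={c+d, c-c} | OUT={c-c}
  B7: | IN={} | OUT={}
  B8: | IN={} | OUT={}
  B9: | IN={} | OUT={}

Merge at B4: IN[B4] = OUT[B3] = {c+d, c-c}
Applying B4's transfer function to that IN value gives OUT[B4] (row B4 above).

Answer: {c+d, c-c}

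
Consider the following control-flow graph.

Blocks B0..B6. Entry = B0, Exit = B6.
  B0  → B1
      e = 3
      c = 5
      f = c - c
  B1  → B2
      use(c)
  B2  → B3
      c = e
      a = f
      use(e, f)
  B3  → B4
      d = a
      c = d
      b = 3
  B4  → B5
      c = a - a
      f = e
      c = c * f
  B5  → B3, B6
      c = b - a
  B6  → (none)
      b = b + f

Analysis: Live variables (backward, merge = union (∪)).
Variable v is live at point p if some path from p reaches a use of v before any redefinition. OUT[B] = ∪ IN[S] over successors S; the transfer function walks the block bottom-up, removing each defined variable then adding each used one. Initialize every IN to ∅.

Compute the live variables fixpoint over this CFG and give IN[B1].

Answer: {c, e, f}

Working:
Fixpoint table:
  B0: | IN={} | OUT={c, e, f}
  B1: | IN={c, e, f} | OUT={e, f}
  B2: | IN={e, f} | OUT={a, e}
  B3: | IN={a, e} | OUT={a, b, e}
  B4: | IN={a, b, e} | OUT={a, b, e, f}
  B5: | IN={a, b, e, f} | OUT={a, b, e, f}
  B6: | IN={b, f} | OUT={}

Merge at B1: OUT[B1] = IN[B2] = {e, f}
Applying B1's transfer function to that OUT value gives IN[B1] (row B1 above).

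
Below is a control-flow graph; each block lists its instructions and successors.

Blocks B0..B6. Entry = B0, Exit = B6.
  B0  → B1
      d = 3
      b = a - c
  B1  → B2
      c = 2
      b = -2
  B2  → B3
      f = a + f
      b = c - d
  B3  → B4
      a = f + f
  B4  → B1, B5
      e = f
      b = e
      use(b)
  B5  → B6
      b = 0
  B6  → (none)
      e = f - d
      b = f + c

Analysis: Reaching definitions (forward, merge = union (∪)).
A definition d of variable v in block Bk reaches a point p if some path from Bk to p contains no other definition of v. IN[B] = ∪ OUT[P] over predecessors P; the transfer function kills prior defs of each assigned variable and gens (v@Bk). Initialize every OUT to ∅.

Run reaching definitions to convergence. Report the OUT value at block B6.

Converged values:
  B0:  IN={}  OUT={b@B0, d@B0}
  B1:  IN={a@B3, b@B0, b@B4, c@B1, d@B0, e@B4, f@B2}  OUT={a@B3, b@B1, c@B1, d@B0, e@B4, f@B2}
  B2:  IN={a@B3, b@B1, c@B1, d@B0, e@B4, f@B2}  OUT={a@B3, b@B2, c@B1, d@B0, e@B4, f@B2}
  B3:  IN={a@B3, b@B2, c@B1, d@B0, e@B4, f@B2}  OUT={a@B3, b@B2, c@B1, d@B0, e@B4, f@B2}
  B4:  IN={a@B3, b@B2, c@B1, d@B0, e@B4, f@B2}  OUT={a@B3, b@B4, c@B1, d@B0, e@B4, f@B2}
  B5:  IN={a@B3, b@B4, c@B1, d@B0, e@B4, f@B2}  OUT={a@B3, b@B5, c@B1, d@B0, e@B4, f@B2}
  B6:  IN={a@B3, b@B5, c@B1, d@B0, e@B4, f@B2}  OUT={a@B3, b@B6, c@B1, d@B0, e@B6, f@B2}

Merge at B6: IN[B6] = OUT[B5] = {a@B3, b@B5, c@B1, d@B0, e@B4, f@B2}
Applying B6's transfer function to that IN value gives OUT[B6] (row B6 above).

Answer: {a@B3, b@B6, c@B1, d@B0, e@B6, f@B2}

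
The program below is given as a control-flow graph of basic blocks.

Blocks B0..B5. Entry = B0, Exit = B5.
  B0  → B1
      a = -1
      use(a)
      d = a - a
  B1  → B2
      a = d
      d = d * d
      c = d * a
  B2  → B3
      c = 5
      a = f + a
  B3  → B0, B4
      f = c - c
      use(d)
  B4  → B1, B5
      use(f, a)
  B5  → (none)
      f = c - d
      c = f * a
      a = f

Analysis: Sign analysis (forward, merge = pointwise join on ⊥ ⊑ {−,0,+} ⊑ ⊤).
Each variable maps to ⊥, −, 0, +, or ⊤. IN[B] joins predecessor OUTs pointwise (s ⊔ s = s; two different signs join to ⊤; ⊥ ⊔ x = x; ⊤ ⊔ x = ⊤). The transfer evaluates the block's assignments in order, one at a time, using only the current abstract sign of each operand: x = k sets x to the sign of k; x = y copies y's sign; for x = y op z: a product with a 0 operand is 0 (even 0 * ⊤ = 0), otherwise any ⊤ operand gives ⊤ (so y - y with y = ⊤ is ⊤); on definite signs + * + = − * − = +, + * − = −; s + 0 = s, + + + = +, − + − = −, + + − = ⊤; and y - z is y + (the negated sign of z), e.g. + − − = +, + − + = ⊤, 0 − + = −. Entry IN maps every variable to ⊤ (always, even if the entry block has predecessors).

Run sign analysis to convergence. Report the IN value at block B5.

Answer: {a: ⊤, b: ⊤, c: +, d: ⊤, e: ⊤, f: ⊤}

Working:
Converged values:
  B0:   IN=(all ⊤)   OUT={a:-; rest ⊤}
  B1:   IN=(all ⊤)   OUT=(all ⊤)
  B2:   IN=(all ⊤)   OUT={c:+; rest ⊤}
  B3:   IN={c:+; rest ⊤}   OUT={c:+; rest ⊤}
  B4:   IN={c:+; rest ⊤}   OUT={c:+; rest ⊤}
  B5:   IN={c:+; rest ⊤}   OUT=(all ⊤)

Merge at B5: IN[B5] = OUT[B4] = {a: ⊤, b: ⊤, c: +, d: ⊤, e: ⊤, f: ⊤}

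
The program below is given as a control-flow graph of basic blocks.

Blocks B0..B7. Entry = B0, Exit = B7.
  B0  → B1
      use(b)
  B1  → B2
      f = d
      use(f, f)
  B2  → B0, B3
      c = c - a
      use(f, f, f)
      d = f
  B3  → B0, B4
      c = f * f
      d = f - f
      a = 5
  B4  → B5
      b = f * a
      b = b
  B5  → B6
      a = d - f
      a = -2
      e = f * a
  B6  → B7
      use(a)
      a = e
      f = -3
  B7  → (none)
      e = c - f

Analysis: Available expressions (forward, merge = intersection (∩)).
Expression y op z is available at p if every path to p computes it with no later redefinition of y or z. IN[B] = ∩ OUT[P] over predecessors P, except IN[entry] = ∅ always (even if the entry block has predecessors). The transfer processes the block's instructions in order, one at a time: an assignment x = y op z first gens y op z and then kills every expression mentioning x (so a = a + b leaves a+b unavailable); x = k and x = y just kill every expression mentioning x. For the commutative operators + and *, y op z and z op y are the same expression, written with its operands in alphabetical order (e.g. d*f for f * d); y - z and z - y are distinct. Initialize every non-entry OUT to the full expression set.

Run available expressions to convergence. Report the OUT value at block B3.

Per-block solution:
  B0:   IN={}   OUT={}
  B1:   IN={}   OUT={}
  B2:   IN={}   OUT={}
  B3:   IN={}   OUT={f*f, f-f}
  B4:   IN={f*f, f-f}   OUT={a*f, f*f, f-f}
  B5:   IN={a*f, f*f, f-f}   OUT={a*f, d-f, f*f, f-f}
  B6:   IN={a*f, d-f, f*f, f-f}   OUT={}
  B7:   IN={}   OUT={c-f}

Merge at B3: IN[B3] = OUT[B2] = {}
Applying B3's transfer function to that IN value gives OUT[B3] (row B3 above).

Answer: {f*f, f-f}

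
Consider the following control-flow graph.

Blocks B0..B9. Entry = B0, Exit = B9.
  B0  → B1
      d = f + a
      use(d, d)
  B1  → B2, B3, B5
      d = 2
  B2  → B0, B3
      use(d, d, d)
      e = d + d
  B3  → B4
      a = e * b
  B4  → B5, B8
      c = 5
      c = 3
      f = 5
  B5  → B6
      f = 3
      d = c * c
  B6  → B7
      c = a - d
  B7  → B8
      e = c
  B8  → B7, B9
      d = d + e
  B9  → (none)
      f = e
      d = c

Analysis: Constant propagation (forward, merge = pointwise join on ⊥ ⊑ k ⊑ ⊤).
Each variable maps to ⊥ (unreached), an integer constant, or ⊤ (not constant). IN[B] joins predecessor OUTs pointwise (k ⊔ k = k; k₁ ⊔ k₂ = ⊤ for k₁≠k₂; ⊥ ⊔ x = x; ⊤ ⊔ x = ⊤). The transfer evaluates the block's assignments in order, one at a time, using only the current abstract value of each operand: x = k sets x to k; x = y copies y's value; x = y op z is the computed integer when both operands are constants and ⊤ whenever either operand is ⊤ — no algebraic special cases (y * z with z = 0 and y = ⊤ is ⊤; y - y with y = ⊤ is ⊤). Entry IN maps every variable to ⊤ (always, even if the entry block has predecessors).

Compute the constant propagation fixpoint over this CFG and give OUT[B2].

Converged values:
  B0:  IN=(all ⊤)  OUT=(all ⊤)
  B1:  IN=(all ⊤)  OUT={d:2; rest ⊤}
  B2:  IN={d:2; rest ⊤}  OUT={d:2, e:4; rest ⊤}
  B3:  IN={d:2; rest ⊤}  OUT={d:2; rest ⊤}
  B4:  IN={d:2; rest ⊤}  OUT={c:3, d:2, f:5; rest ⊤}
  B5:  IN={d:2; rest ⊤}  OUT={f:3; rest ⊤}
  B6:  IN={f:3; rest ⊤}  OUT={f:3; rest ⊤}
  B7:  IN=(all ⊤)  OUT=(all ⊤)
  B8:  IN=(all ⊤)  OUT=(all ⊤)
  B9:  IN=(all ⊤)  OUT=(all ⊤)

Merge at B2: IN[B2] = OUT[B1] = {a: ⊤, b: ⊤, c: ⊤, d: 2, e: ⊤, f: ⊤}
Applying B2's transfer function to that IN value gives OUT[B2] (row B2 above).

Answer: {a: ⊤, b: ⊤, c: ⊤, d: 2, e: 4, f: ⊤}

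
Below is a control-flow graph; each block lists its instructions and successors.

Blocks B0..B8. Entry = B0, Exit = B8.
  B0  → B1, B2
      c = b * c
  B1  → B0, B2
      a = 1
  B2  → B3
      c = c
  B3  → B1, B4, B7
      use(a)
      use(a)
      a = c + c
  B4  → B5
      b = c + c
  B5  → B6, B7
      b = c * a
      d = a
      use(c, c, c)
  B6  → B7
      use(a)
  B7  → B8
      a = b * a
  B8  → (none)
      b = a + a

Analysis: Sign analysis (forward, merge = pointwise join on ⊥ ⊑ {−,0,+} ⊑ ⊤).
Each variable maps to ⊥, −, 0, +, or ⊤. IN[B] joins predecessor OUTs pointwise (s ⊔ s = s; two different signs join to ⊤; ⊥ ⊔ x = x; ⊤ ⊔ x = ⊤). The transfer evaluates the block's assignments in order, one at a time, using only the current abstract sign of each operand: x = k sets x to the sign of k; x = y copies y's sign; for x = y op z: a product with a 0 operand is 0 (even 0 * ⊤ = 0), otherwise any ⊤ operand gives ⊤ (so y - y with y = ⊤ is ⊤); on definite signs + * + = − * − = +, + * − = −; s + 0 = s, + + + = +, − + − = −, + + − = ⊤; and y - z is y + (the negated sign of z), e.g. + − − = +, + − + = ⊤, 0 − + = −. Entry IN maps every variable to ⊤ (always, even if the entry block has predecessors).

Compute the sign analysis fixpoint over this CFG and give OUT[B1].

Answer: {a: +, b: ⊤, c: ⊤, d: ⊤, e: ⊤, f: ⊤}

Working:
Converged values:
  B0: | IN=(all ⊤) | OUT=(all ⊤)
  B1: | IN=(all ⊤) | OUT={a:+; rest ⊤}
  B2: | IN=(all ⊤) | OUT=(all ⊤)
  B3: | IN=(all ⊤) | OUT=(all ⊤)
  B4: | IN=(all ⊤) | OUT=(all ⊤)
  B5: | IN=(all ⊤) | OUT=(all ⊤)
  B6: | IN=(all ⊤) | OUT=(all ⊤)
  B7: | IN=(all ⊤) | OUT=(all ⊤)
  B8: | IN=(all ⊤) | OUT=(all ⊤)

Merge at B1: IN[B1] = OUT[B0] ⊔ OUT[B3] = {a: ⊤, b: ⊤, c: ⊤, d: ⊤, e: ⊤, f: ⊤}
Applying B1's transfer function to that IN value gives OUT[B1] (row B1 above).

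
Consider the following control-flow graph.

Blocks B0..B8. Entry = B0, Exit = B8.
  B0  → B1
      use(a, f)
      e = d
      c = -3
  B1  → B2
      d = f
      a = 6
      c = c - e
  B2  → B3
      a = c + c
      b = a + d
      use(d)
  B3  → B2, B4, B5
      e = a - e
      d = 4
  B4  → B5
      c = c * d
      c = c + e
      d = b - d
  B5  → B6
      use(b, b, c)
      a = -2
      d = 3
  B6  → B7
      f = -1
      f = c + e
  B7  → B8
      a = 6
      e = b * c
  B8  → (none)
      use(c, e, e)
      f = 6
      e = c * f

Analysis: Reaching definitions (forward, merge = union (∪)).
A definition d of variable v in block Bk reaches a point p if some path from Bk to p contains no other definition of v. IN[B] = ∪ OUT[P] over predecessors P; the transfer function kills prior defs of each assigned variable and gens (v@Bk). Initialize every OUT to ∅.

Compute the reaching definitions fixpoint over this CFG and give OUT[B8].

Per-block solution:
  B0: | IN={} | OUT={c@B0, e@B0}
  B1: | IN={c@B0, e@B0} | OUT={a@B1, c@B1, d@B1, e@B0}
  B2: | IN={a@B1, a@B2, b@B2, c@B1, d@B1, d@B3, e@B0, e@B3} | OUT={a@B2, b@B2, c@B1, d@B1, d@B3, e@B0, e@B3}
  B3: | IN={a@B2, b@B2, c@B1, d@B1, d@B3, e@B0, e@B3} | OUT={a@B2, b@B2, c@B1, d@B3, e@B3}
  B4: | IN={a@B2, b@B2, c@B1, d@B3, e@B3} | OUT={a@B2, b@B2, c@B4, d@B4, e@B3}
  B5: | IN={a@B2, b@B2, c@B1, c@B4, d@B3, d@B4, e@B3} | OUT={a@B5, b@B2, c@B1, c@B4, d@B5, e@B3}
  B6: | IN={a@B5, b@B2, c@B1, c@B4, d@B5, e@B3} | OUT={a@B5, b@B2, c@B1, c@B4, d@B5, e@B3, f@B6}
  B7: | IN={a@B5, b@B2, c@B1, c@B4, d@B5, e@B3, f@B6} | OUT={a@B7, b@B2, c@B1, c@B4, d@B5, e@B7, f@B6}
  B8: | IN={a@B7, b@B2, c@B1, c@B4, d@B5, e@B7, f@B6} | OUT={a@B7, b@B2, c@B1, c@B4, d@B5, e@B8, f@B8}

Merge at B8: IN[B8] = OUT[B7] = {a@B7, b@B2, c@B1, c@B4, d@B5, e@B7, f@B6}
Applying B8's transfer function to that IN value gives OUT[B8] (row B8 above).

Answer: {a@B7, b@B2, c@B1, c@B4, d@B5, e@B8, f@B8}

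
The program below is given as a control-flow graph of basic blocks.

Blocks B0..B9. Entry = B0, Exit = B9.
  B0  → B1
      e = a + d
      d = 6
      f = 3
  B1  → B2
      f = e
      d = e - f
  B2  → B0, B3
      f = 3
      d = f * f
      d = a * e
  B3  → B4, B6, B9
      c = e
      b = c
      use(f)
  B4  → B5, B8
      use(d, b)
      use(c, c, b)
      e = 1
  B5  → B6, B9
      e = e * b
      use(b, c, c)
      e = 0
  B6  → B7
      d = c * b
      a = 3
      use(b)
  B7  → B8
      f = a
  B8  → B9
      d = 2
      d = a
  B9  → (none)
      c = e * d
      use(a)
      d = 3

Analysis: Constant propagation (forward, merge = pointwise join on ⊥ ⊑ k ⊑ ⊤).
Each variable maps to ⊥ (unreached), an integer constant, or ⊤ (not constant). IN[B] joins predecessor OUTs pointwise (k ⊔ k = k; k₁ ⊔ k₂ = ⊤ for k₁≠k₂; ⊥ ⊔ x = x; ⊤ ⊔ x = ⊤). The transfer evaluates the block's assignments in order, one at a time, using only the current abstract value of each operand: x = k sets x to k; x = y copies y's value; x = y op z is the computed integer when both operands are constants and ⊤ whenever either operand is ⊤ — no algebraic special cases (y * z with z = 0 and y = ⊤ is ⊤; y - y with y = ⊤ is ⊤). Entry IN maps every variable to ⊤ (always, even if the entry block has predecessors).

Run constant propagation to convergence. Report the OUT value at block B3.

Answer: {a: ⊤, b: ⊤, c: ⊤, d: ⊤, e: ⊤, f: 3}

Working:
Fixpoint table:
  B0:   IN=(all ⊤)   OUT={d:6, f:3; rest ⊤}
  B1:   IN={d:6, f:3; rest ⊤}   OUT=(all ⊤)
  B2:   IN=(all ⊤)   OUT={f:3; rest ⊤}
  B3:   IN={f:3; rest ⊤}   OUT={f:3; rest ⊤}
  B4:   IN={f:3; rest ⊤}   OUT={e:1, f:3; rest ⊤}
  B5:   IN={e:1, f:3; rest ⊤}   OUT={e:0, f:3; rest ⊤}
  B6:   IN={f:3; rest ⊤}   OUT={a:3, f:3; rest ⊤}
  B7:   IN={a:3, f:3; rest ⊤}   OUT={a:3, f:3; rest ⊤}
  B8:   IN={f:3; rest ⊤}   OUT={f:3; rest ⊤}
  B9:   IN={f:3; rest ⊤}   OUT={d:3, f:3; rest ⊤}

Merge at B3: IN[B3] = OUT[B2] = {a: ⊤, b: ⊤, c: ⊤, d: ⊤, e: ⊤, f: 3}
Applying B3's transfer function to that IN value gives OUT[B3] (row B3 above).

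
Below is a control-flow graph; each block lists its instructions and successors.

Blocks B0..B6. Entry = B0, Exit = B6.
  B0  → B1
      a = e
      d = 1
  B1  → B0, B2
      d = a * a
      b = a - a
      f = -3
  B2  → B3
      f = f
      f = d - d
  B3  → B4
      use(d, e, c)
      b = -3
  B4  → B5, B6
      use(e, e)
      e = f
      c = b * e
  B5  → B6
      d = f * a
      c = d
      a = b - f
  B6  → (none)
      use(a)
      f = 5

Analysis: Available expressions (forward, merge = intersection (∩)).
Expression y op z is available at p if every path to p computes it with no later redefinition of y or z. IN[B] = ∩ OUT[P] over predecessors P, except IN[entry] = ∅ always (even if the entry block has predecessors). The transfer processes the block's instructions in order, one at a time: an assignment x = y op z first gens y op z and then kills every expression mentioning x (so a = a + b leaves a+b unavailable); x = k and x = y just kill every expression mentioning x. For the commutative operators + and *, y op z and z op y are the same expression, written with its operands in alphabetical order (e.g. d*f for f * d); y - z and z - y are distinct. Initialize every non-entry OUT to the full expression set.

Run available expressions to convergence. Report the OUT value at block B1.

Answer: {a*a, a-a}

Trace:
Converged values:
  B0: | IN={} | OUT={}
  B1: | IN={} | OUT={a*a, a-a}
  B2: | IN={a*a, a-a} | OUT={a*a, a-a, d-d}
  B3: | IN={a*a, a-a, d-d} | OUT={a*a, a-a, d-d}
  B4: | IN={a*a, a-a, d-d} | OUT={a*a, a-a, b*e, d-d}
  B5: | IN={a*a, a-a, b*e, d-d} | OUT={b*e, b-f}
  B6: | IN={b*e} | OUT={b*e}

Merge at B1: IN[B1] = OUT[B0] = {}
Applying B1's transfer function to that IN value gives OUT[B1] (row B1 above).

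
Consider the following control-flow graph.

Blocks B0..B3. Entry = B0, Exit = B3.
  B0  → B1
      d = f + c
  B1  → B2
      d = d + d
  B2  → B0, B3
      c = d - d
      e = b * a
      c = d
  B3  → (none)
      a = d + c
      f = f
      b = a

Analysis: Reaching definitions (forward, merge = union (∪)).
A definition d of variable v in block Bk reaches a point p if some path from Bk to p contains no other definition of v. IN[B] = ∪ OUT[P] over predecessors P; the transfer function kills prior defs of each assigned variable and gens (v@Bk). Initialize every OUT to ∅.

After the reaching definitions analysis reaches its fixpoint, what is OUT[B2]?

Per-block solution:
  B0:  IN={c@B2, d@B1, e@B2}  OUT={c@B2, d@B0, e@B2}
  B1:  IN={c@B2, d@B0, e@B2}  OUT={c@B2, d@B1, e@B2}
  B2:  IN={c@B2, d@B1, e@B2}  OUT={c@B2, d@B1, e@B2}
  B3:  IN={c@B2, d@B1, e@B2}  OUT={a@B3, b@B3, c@B2, d@B1, e@B2, f@B3}

Merge at B2: IN[B2] = OUT[B1] = {c@B2, d@B1, e@B2}
Applying B2's transfer function to that IN value gives OUT[B2] (row B2 above).

Answer: {c@B2, d@B1, e@B2}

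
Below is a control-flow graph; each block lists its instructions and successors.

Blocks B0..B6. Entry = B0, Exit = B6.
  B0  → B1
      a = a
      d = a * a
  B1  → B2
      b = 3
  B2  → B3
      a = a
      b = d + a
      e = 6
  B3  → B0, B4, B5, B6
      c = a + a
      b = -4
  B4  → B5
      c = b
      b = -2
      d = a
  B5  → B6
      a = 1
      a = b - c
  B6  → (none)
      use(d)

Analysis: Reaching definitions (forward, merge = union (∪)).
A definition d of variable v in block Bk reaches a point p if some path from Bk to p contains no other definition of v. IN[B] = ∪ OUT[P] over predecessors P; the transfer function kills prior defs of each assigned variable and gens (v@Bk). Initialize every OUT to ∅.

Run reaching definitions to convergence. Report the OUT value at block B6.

Answer: {a@B2, a@B5, b@B3, b@B4, c@B3, c@B4, d@B0, d@B4, e@B2}

Trace:
Per-block solution:
  B0:  IN={a@B2, b@B3, c@B3, d@B0, e@B2}  OUT={a@B0, b@B3, c@B3, d@B0, e@B2}
  B1:  IN={a@B0, b@B3, c@B3, d@B0, e@B2}  OUT={a@B0, b@B1, c@B3, d@B0, e@B2}
  B2:  IN={a@B0, b@B1, c@B3, d@B0, e@B2}  OUT={a@B2, b@B2, c@B3, d@B0, e@B2}
  B3:  IN={a@B2, b@B2, c@B3, d@B0, e@B2}  OUT={a@B2, b@B3, c@B3, d@B0, e@B2}
  B4:  IN={a@B2, b@B3, c@B3, d@B0, e@B2}  OUT={a@B2, b@B4, c@B4, d@B4, e@B2}
  B5:  IN={a@B2, b@B3, b@B4, c@B3, c@B4, d@B0, d@B4, e@B2}  OUT={a@B5, b@B3, b@B4, c@B3, c@B4, d@B0, d@B4, e@B2}
  B6:  IN={a@B2, a@B5, b@B3, b@B4, c@B3, c@B4, d@B0, d@B4, e@B2}  OUT={a@B2, a@B5, b@B3, b@B4, c@B3, c@B4, d@B0, d@B4, e@B2}

Merge at B6: IN[B6] = OUT[B3] ⊔ OUT[B5] = {a@B2, a@B5, b@B3, b@B4, c@B3, c@B4, d@B0, d@B4, e@B2}
Applying B6's transfer function to that IN value gives OUT[B6] (row B6 above).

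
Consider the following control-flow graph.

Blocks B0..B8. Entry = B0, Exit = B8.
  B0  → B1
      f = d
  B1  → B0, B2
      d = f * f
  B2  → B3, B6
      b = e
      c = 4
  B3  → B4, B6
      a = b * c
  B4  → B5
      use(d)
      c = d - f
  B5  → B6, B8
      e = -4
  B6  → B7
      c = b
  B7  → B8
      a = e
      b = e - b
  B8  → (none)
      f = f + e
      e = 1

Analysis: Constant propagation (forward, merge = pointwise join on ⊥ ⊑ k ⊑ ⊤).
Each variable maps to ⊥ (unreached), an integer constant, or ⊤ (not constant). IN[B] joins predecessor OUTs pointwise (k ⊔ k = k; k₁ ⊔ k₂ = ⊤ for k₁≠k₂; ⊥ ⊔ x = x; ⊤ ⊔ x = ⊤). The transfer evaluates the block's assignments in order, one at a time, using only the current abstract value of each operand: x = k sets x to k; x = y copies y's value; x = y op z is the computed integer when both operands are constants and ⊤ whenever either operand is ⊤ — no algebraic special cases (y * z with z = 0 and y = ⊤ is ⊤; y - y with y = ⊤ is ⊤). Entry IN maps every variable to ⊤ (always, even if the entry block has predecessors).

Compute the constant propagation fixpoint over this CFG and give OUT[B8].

Answer: {a: ⊤, b: ⊤, c: ⊤, d: ⊤, e: 1, f: ⊤}

Derivation:
Converged values:
  B0: | IN=(all ⊤) | OUT=(all ⊤)
  B1: | IN=(all ⊤) | OUT=(all ⊤)
  B2: | IN=(all ⊤) | OUT={c:4; rest ⊤}
  B3: | IN={c:4; rest ⊤} | OUT={c:4; rest ⊤}
  B4: | IN={c:4; rest ⊤} | OUT=(all ⊤)
  B5: | IN=(all ⊤) | OUT={e:-4; rest ⊤}
  B6: | IN=(all ⊤) | OUT=(all ⊤)
  B7: | IN=(all ⊤) | OUT=(all ⊤)
  B8: | IN=(all ⊤) | OUT={e:1; rest ⊤}

Merge at B8: IN[B8] = OUT[B5] ⊔ OUT[B7] = {a: ⊤, b: ⊤, c: ⊤, d: ⊤, e: ⊤, f: ⊤}
Applying B8's transfer function to that IN value gives OUT[B8] (row B8 above).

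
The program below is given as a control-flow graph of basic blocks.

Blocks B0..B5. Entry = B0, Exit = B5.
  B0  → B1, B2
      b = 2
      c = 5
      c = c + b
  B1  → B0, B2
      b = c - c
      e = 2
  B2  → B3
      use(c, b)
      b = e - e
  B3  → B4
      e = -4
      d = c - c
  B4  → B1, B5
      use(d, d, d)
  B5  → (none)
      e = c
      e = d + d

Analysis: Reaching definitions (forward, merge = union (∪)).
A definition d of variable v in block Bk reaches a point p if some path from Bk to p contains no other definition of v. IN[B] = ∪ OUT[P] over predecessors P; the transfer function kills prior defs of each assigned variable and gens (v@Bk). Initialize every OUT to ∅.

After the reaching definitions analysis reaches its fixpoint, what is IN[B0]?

Answer: {b@B1, c@B0, d@B3, e@B1}

Derivation:
Converged values:
  B0: | IN={b@B1, c@B0, d@B3, e@B1} | OUT={b@B0, c@B0, d@B3, e@B1}
  B1: | IN={b@B0, b@B2, c@B0, d@B3, e@B1, e@B3} | OUT={b@B1, c@B0, d@B3, e@B1}
  B2: | IN={b@B0, b@B1, c@B0, d@B3, e@B1} | OUT={b@B2, c@B0, d@B3, e@B1}
  B3: | IN={b@B2, c@B0, d@B3, e@B1} | OUT={b@B2, c@B0, d@B3, e@B3}
  B4: | IN={b@B2, c@B0, d@B3, e@B3} | OUT={b@B2, c@B0, d@B3, e@B3}
  B5: | IN={b@B2, c@B0, d@B3, e@B3} | OUT={b@B2, c@B0, d@B3, e@B5}

Merge at B0 (entry node, so the boundary value {} is joined with the incoming edge(s)): IN[B0] = {} ⊔ OUT[B1] = {b@B1, c@B0, d@B3, e@B1}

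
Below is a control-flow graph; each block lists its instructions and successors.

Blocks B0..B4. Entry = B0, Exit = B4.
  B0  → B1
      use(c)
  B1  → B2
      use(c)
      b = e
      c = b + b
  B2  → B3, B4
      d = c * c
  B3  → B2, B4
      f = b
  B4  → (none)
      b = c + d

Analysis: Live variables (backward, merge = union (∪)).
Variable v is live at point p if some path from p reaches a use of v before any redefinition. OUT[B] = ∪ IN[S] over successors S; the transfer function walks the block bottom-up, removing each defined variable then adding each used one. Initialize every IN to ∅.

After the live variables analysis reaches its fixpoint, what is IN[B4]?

Answer: {c, d}

Working:
Converged values:
  B0:   IN={c, e}   OUT={c, e}
  B1:   IN={c, e}   OUT={b, c}
  B2:   IN={b, c}   OUT={b, c, d}
  B3:   IN={b, c, d}   OUT={b, c, d}
  B4:   IN={c, d}   OUT={}

B4 is the boundary node: OUT[B4] = {}
Applying B4's transfer function to that OUT value gives IN[B4] (row B4 above).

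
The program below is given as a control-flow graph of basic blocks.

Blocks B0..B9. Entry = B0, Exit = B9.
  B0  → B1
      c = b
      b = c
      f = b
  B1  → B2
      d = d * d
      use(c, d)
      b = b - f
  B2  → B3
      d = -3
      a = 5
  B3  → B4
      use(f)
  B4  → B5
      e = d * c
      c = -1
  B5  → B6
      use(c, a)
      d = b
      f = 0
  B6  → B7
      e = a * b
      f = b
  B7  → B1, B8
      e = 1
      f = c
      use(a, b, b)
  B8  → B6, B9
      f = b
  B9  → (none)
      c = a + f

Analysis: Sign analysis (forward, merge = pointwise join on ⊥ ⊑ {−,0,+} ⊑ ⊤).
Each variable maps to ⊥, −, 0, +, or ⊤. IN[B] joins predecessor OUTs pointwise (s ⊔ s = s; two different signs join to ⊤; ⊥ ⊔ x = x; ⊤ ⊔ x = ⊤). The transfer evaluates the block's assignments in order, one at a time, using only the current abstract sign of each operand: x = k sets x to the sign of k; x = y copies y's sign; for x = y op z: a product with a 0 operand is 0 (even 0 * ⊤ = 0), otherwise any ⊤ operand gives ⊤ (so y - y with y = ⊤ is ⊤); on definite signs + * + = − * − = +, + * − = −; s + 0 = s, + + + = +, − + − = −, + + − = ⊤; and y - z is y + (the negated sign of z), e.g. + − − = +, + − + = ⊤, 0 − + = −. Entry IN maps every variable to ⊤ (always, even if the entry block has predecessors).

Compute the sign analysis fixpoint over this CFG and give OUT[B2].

Converged values:
  B0:   IN=(all ⊤)   OUT=(all ⊤)
  B1:   IN=(all ⊤)   OUT=(all ⊤)
  B2:   IN=(all ⊤)   OUT={a:+, d:-; rest ⊤}
  B3:   IN={a:+, d:-; rest ⊤}   OUT={a:+, d:-; rest ⊤}
  B4:   IN={a:+, d:-; rest ⊤}   OUT={a:+, c:-, d:-; rest ⊤}
  B5:   IN={a:+, c:-, d:-; rest ⊤}   OUT={a:+, c:-, f:0; rest ⊤}
  B6:   IN={a:+, c:-; rest ⊤}   OUT={a:+, c:-; rest ⊤}
  B7:   IN={a:+, c:-; rest ⊤}   OUT={a:+, c:-, e:+, f:-; rest ⊤}
  B8:   IN={a:+, c:-, e:+, f:-; rest ⊤}   OUT={a:+, c:-, e:+; rest ⊤}
  B9:   IN={a:+, c:-, e:+; rest ⊤}   OUT={a:+, e:+; rest ⊤}

Merge at B2: IN[B2] = OUT[B1] = {a: ⊤, b: ⊤, c: ⊤, d: ⊤, e: ⊤, f: ⊤}
Applying B2's transfer function to that IN value gives OUT[B2] (row B2 above).

Answer: {a: +, b: ⊤, c: ⊤, d: -, e: ⊤, f: ⊤}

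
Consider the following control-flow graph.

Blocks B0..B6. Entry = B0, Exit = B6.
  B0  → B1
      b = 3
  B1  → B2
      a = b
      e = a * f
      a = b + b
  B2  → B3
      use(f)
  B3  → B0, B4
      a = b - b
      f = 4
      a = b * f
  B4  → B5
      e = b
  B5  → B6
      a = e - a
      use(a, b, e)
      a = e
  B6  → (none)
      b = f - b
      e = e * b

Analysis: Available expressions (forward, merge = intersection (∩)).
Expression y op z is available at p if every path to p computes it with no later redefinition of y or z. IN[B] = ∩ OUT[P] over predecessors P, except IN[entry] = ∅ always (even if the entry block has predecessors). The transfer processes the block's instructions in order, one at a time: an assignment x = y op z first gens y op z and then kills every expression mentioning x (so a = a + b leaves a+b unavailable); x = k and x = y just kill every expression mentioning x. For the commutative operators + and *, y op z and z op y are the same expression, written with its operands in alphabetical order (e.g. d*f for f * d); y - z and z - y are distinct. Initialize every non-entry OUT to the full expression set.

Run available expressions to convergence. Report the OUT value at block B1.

Answer: {b+b}

Trace:
Per-block solution:
  B0: | IN={} | OUT={}
  B1: | IN={} | OUT={b+b}
  B2: | IN={b+b} | OUT={b+b}
  B3: | IN={b+b} | OUT={b*f, b+b, b-b}
  B4: | IN={b*f, b+b, b-b} | OUT={b*f, b+b, b-b}
  B5: | IN={b*f, b+b, b-b} | OUT={b*f, b+b, b-b}
  B6: | IN={b*f, b+b, b-b} | OUT={}

Merge at B1: IN[B1] = OUT[B0] = {}
Applying B1's transfer function to that IN value gives OUT[B1] (row B1 above).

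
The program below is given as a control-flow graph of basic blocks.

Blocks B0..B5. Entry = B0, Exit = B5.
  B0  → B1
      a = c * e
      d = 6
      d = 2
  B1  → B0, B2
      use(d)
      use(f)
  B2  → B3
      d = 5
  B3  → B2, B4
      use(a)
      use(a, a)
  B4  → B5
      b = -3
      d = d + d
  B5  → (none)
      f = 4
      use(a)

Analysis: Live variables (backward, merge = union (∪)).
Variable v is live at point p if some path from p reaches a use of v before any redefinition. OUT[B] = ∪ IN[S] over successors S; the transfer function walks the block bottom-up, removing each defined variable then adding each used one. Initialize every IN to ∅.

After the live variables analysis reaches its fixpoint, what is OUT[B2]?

Answer: {a, d}

Trace:
Converged values:
  B0: | IN={c, e, f} | OUT={a, c, d, e, f}
  B1: | IN={a, c, d, e, f} | OUT={a, c, e, f}
  B2: | IN={a} | OUT={a, d}
  B3: | IN={a, d} | OUT={a, d}
  B4: | IN={a, d} | OUT={a}
  B5: | IN={a} | OUT={}

Merge at B2: OUT[B2] = IN[B3] = {a, d}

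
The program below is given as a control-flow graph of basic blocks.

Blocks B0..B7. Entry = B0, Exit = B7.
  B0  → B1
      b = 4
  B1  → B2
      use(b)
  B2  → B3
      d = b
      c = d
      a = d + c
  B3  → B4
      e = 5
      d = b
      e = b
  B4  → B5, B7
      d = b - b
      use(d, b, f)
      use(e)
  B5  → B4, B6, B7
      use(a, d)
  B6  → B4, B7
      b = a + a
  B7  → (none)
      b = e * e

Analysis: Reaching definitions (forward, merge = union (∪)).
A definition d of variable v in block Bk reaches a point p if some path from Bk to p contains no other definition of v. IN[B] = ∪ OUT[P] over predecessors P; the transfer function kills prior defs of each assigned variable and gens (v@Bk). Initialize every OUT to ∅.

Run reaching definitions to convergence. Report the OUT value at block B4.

Answer: {a@B2, b@B0, b@B6, c@B2, d@B4, e@B3}

Trace:
Per-block solution:
  B0:  IN={}  OUT={b@B0}
  B1:  IN={b@B0}  OUT={b@B0}
  B2:  IN={b@B0}  OUT={a@B2, b@B0, c@B2, d@B2}
  B3:  IN={a@B2, b@B0, c@B2, d@B2}  OUT={a@B2, b@B0, c@B2, d@B3, e@B3}
  B4:  IN={a@B2, b@B0, b@B6, c@B2, d@B3, d@B4, e@B3}  OUT={a@B2, b@B0, b@B6, c@B2, d@B4, e@B3}
  B5:  IN={a@B2, b@B0, b@B6, c@B2, d@B4, e@B3}  OUT={a@B2, b@B0, b@B6, c@B2, d@B4, e@B3}
  B6:  IN={a@B2, b@B0, b@B6, c@B2, d@B4, e@B3}  OUT={a@B2, b@B6, c@B2, d@B4, e@B3}
  B7:  IN={a@B2, b@B0, b@B6, c@B2, d@B4, e@B3}  OUT={a@B2, b@B7, c@B2, d@B4, e@B3}

Merge at B4: IN[B4] = OUT[B3] ⊔ OUT[B5] ⊔ OUT[B6] = {a@B2, b@B0, b@B6, c@B2, d@B3, d@B4, e@B3}
Applying B4's transfer function to that IN value gives OUT[B4] (row B4 above).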